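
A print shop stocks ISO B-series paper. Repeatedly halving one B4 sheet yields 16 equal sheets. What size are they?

B8

16 = 2^4, so 4 halving steps.
B4 → B5 → … → B8 after 4 steps.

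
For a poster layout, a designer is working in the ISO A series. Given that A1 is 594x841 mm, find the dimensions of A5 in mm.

A2: ⌊841/2⌋ × 594 = 420 × 594 mm
A3: ⌊594/2⌋ × 420 = 297 × 420 mm
A4: ⌊420/2⌋ × 297 = 210 × 297 mm
A5: ⌊297/2⌋ × 210 = 148 × 210 mm

148 × 210 mm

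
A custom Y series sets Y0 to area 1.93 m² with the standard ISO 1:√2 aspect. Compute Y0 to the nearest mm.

Let the short side be w mm. Then w · w√2 = 1.93 m² = 1,930,000 mm².
w² = 1,930,000/√2, so w ≈ 1168.2 mm; long side = w√2 ≈ 1652.1 mm.

1168 × 1652 mm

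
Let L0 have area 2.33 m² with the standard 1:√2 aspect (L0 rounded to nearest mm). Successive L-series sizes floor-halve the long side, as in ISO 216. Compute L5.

226 × 321 mm

Let L0's short side be w mm. w · w√2 = 2.33 m² = 2,330,000 mm², so w ≈ 1283.6 mm and w√2 ≈ 1815.2 mm → L0 = 1284 × 1815 mm.
L1: ⌊1815/2⌋ × 1284 = 907 × 1284 mm
L2: ⌊1284/2⌋ × 907 = 642 × 907 mm
L3: ⌊907/2⌋ × 642 = 453 × 642 mm
L4: ⌊642/2⌋ × 453 = 321 × 453 mm
L5: ⌊453/2⌋ × 321 = 226 × 321 mm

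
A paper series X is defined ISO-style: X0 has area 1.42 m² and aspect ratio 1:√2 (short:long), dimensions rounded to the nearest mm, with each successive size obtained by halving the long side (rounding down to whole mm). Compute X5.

177 × 250 mm

Let X0's short side be w mm. w · w√2 = 1.42 m² = 1,420,000 mm², so w ≈ 1002.0 mm and w√2 ≈ 1417.1 mm → X0 = 1002 × 1417 mm.
X1: ⌊1417/2⌋ × 1002 = 708 × 1002 mm
X2: ⌊1002/2⌋ × 708 = 501 × 708 mm
X3: ⌊708/2⌋ × 501 = 354 × 501 mm
X4: ⌊501/2⌋ × 354 = 250 × 354 mm
X5: ⌊354/2⌋ × 250 = 177 × 250 mm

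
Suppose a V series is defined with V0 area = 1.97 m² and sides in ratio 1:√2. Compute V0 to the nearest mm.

Let the short side be w mm. Then w · w√2 = 1.97 m² = 1,970,000 mm².
w² = 1,970,000/√2, so w ≈ 1180.3 mm; long side = w√2 ≈ 1669.1 mm.

1180 × 1669 mm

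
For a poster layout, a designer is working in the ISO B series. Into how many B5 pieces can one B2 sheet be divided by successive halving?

Each ISO step halves the sheet: 1 × B2 → 2 × B3 → 4 × B4 → 8 × B5
From B2 to B5 is 3 halving steps: 2^3 = 8.

8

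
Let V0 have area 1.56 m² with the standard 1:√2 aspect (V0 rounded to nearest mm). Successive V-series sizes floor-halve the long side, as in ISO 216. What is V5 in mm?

Let V0's short side be w mm. w · w√2 = 1.56 m² = 1,560,000 mm², so w ≈ 1050.3 mm and w√2 ≈ 1485.3 mm → V0 = 1050 × 1485 mm.
V1: ⌊1485/2⌋ × 1050 = 742 × 1050 mm
V2: ⌊1050/2⌋ × 742 = 525 × 742 mm
V3: ⌊742/2⌋ × 525 = 371 × 525 mm
V4: ⌊525/2⌋ × 371 = 262 × 371 mm
V5: ⌊371/2⌋ × 262 = 185 × 262 mm

185 × 262 mm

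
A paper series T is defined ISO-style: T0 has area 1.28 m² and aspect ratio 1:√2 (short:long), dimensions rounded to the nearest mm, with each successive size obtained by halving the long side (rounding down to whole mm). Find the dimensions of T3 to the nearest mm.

Let T0's short side be w mm. w · w√2 = 1.28 m² = 1,280,000 mm², so w ≈ 951.4 mm and w√2 ≈ 1345.4 mm → T0 = 951 × 1345 mm.
T1: ⌊1345/2⌋ × 951 = 672 × 951 mm
T2: ⌊951/2⌋ × 672 = 475 × 672 mm
T3: ⌊672/2⌋ × 475 = 336 × 475 mm

336 × 475 mm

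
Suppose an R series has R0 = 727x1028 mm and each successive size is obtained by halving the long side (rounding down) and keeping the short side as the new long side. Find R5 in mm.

R1: ⌊1028/2⌋ × 727 = 514 × 727 mm
R2: ⌊727/2⌋ × 514 = 363 × 514 mm
R3: ⌊514/2⌋ × 363 = 257 × 363 mm
R4: ⌊363/2⌋ × 257 = 181 × 257 mm
R5: ⌊257/2⌋ × 181 = 128 × 181 mm

128 × 181 mm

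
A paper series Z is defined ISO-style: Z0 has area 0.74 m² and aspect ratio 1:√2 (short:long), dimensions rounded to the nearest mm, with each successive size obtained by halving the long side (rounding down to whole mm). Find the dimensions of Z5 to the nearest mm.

127 × 180 mm

Let Z0's short side be w mm. w · w√2 = 0.74 m² = 740,000 mm², so w ≈ 723.4 mm and w√2 ≈ 1023.0 mm → Z0 = 723 × 1023 mm.
Z1: ⌊1023/2⌋ × 723 = 511 × 723 mm
Z2: ⌊723/2⌋ × 511 = 361 × 511 mm
Z3: ⌊511/2⌋ × 361 = 255 × 361 mm
Z4: ⌊361/2⌋ × 255 = 180 × 255 mm
Z5: ⌊255/2⌋ × 180 = 127 × 180 mm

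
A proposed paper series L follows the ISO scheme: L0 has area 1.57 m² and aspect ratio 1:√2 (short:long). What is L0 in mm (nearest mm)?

Let the short side be w mm. Then w · w√2 = 1.57 m² = 1,570,000 mm².
w² = 1,570,000/√2, so w ≈ 1053.6 mm; long side = w√2 ≈ 1490.1 mm.

1054 × 1490 mm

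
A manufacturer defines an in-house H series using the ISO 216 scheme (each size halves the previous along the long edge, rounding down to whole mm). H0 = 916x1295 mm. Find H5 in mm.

H1: ⌊1295/2⌋ × 916 = 647 × 916 mm
H2: ⌊916/2⌋ × 647 = 458 × 647 mm
H3: ⌊647/2⌋ × 458 = 323 × 458 mm
H4: ⌊458/2⌋ × 323 = 229 × 323 mm
H5: ⌊323/2⌋ × 229 = 161 × 229 mm

161 × 229 mm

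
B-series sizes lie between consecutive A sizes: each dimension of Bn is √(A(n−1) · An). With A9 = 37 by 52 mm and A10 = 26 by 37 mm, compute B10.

31 × 44 mm

Short side: √(37 · 26) = √962 ≈ 31.0 → 31 mm
Long side: √(52 · 37) = √1924 ≈ 43.9 → 44 mm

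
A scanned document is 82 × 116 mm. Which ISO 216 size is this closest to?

C7 (81 × 114 mm)

Aspect ratio 116/82 ≈ 1.415 — close to the ISO √2 ≈ 1.414.
In the C-series (envelope sizes, between A and B): C7 = 81 × 114 mm.
Off by 3 mm total — nearest standard size.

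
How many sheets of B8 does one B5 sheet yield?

8

Each ISO step halves the sheet: 1 × B5 → 2 × B6 → 4 × B7 → 8 × B8
From B5 to B8 is 3 halving steps: 2^3 = 8.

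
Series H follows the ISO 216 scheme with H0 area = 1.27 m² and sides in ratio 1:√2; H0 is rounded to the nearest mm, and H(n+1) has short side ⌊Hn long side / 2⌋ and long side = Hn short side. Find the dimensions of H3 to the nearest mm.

Let H0's short side be w mm. w · w√2 = 1.27 m² = 1,270,000 mm², so w ≈ 947.6 mm and w√2 ≈ 1340.2 mm → H0 = 948 × 1340 mm.
H1: ⌊1340/2⌋ × 948 = 670 × 948 mm
H2: ⌊948/2⌋ × 670 = 474 × 670 mm
H3: ⌊670/2⌋ × 474 = 335 × 474 mm

335 × 474 mm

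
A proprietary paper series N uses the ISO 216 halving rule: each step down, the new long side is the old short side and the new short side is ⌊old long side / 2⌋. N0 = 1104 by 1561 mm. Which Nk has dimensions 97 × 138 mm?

N7

N0: 1104 × 1561 mm
N1: 780 × 1104 mm
N2: 552 × 780 mm
N3: 390 × 552 mm
N4: 276 × 390 mm
N5: 195 × 276 mm
N6: 138 × 195 mm
N7: 97 × 138 mm
N8: 69 × 97 mm
→ matches N7.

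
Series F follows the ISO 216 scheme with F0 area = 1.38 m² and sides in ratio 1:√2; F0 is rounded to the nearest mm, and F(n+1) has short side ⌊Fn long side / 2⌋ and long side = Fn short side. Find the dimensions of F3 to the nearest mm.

Let F0's short side be w mm. w · w√2 = 1.38 m² = 1,380,000 mm², so w ≈ 987.8 mm and w√2 ≈ 1397.0 mm → F0 = 988 × 1397 mm.
F1: ⌊1397/2⌋ × 988 = 698 × 988 mm
F2: ⌊988/2⌋ × 698 = 494 × 698 mm
F3: ⌊698/2⌋ × 494 = 349 × 494 mm

349 × 494 mm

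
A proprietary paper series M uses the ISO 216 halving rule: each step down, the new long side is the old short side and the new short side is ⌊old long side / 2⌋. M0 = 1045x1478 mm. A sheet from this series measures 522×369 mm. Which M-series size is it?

M3

M0: 1045 × 1478 mm
M1: 739 × 1045 mm
M2: 522 × 739 mm
M3: 369 × 522 mm
M4: 261 × 369 mm
→ matches M3.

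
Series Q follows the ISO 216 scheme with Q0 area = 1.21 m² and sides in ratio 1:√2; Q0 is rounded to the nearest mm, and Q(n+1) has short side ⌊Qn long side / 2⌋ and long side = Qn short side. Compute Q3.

Let Q0's short side be w mm. w · w√2 = 1.21 m² = 1,210,000 mm², so w ≈ 925.0 mm and w√2 ≈ 1308.1 mm → Q0 = 925 × 1308 mm.
Q1: ⌊1308/2⌋ × 925 = 654 × 925 mm
Q2: ⌊925/2⌋ × 654 = 462 × 654 mm
Q3: ⌊654/2⌋ × 462 = 327 × 462 mm

327 × 462 mm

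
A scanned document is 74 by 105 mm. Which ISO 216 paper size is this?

Aspect ratio 105/74 ≈ 1.419 — close to the ISO √2 ≈ 1.414.
In the A-series (A0 area = 1 m²): A7 = 74 × 105 mm.

A7 (74 × 105 mm)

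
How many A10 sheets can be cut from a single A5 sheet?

32

Each ISO step halves the sheet: 1 × A5 → 2 × A6 → 4 × A7 → 8 × A8 → …
From A5 to A10 is 5 halving steps: 2^5 = 32.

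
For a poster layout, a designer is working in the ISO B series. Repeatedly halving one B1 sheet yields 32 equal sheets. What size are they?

B6

32 = 2^5, so 5 halving steps.
B1 → B2 → … → B6 after 5 steps.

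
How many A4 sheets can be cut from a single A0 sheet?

A0 = 841 × 1189 mm; A4 = 210 × 297 mm.
Each halving step doubles the count; 4 steps from A0 to A4.
2^4 = 16.

16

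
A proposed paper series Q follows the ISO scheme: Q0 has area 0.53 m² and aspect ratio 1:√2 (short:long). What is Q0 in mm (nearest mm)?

Let the short side be w mm. Then w · w√2 = 0.53 m² = 530,000 mm².
w² = 530,000/√2, so w ≈ 612.2 mm; long side = w√2 ≈ 865.8 mm.

612 × 866 mm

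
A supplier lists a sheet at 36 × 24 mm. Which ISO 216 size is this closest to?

A10 (26 × 37 mm)

Aspect ratio 36/24 ≈ 1.500 (ISO target is √2 ≈ 1.414).
In the A-series (A0 area = 1 m²): A10 = 26 × 37 mm.
Off by 3 mm total — nearest standard size.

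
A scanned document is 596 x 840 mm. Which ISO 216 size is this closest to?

Aspect ratio 840/596 ≈ 1.409 — close to the ISO √2 ≈ 1.414.
In the A-series (A0 area = 1 m²): A1 = 594 × 841 mm.
Off by 3 mm total — nearest standard size.

A1 (594 × 841 mm)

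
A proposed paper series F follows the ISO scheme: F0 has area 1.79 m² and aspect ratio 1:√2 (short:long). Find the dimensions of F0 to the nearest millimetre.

1125 × 1591 mm

Let the short side be w mm. Then w · w√2 = 1.79 m² = 1,790,000 mm².
w² = 1,790,000/√2, so w ≈ 1125.0 mm; long side = w√2 ≈ 1591.1 mm.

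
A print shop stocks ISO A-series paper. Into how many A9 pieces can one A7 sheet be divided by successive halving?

4

A7 = 74 × 105 mm; A9 = 37 × 52 mm.
Each halving step doubles the count; 2 steps from A7 to A9.
2^2 = 4.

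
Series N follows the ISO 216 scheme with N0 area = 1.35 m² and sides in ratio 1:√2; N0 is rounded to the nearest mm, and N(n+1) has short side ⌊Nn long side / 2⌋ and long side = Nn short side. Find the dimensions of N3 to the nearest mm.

Let N0's short side be w mm. w · w√2 = 1.35 m² = 1,350,000 mm², so w ≈ 977.0 mm and w√2 ≈ 1381.7 mm → N0 = 977 × 1382 mm.
N1: ⌊1382/2⌋ × 977 = 691 × 977 mm
N2: ⌊977/2⌋ × 691 = 488 × 691 mm
N3: ⌊691/2⌋ × 488 = 345 × 488 mm

345 × 488 mm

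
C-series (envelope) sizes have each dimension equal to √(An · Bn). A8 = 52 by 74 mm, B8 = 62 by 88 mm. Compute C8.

57 × 81 mm

Short side: √(52 · 62) = √3224 ≈ 56.8 → 57 mm
Long side: √(74 · 88) = √6512 ≈ 80.7 → 81 mm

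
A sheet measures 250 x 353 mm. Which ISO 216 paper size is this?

B4 (250 × 353 mm)

Aspect ratio 353/250 ≈ 1.412 — close to the ISO √2 ≈ 1.414.
In the B-series (B0 = 1000 × 1414 mm): B4 = 250 × 353 mm.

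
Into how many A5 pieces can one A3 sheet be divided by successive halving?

4

A3 = 297 × 420 mm; A5 = 148 × 210 mm.
Each halving step doubles the count; 2 steps from A3 to A5.
2^2 = 4.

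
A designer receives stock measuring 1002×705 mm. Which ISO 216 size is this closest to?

Aspect ratio 1002/705 ≈ 1.421 — close to the ISO √2 ≈ 1.414.
In the B-series (B0 = 1000 × 1414 mm): B1 = 707 × 1000 mm.
Off by 4 mm total — nearest standard size.

B1 (707 × 1000 mm)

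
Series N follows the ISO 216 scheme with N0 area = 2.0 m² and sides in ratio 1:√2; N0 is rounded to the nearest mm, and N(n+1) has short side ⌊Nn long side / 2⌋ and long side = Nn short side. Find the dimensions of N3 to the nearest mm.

Let N0's short side be w mm. w · w√2 = 2.0 m² = 2,000,000 mm², so w ≈ 1189.2 mm and w√2 ≈ 1681.8 mm → N0 = 1189 × 1682 mm.
N1: ⌊1682/2⌋ × 1189 = 841 × 1189 mm
N2: ⌊1189/2⌋ × 841 = 594 × 841 mm
N3: ⌊841/2⌋ × 594 = 420 × 594 mm

420 × 594 mm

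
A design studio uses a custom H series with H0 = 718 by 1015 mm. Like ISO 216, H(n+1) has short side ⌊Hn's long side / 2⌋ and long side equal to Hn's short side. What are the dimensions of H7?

H1 = 507 × 718 mm (from H0 by 1 halving).
H2: ⌊718/2⌋ × 507 = 359 × 507 mm
H3: ⌊507/2⌋ × 359 = 253 × 359 mm
H4: ⌊359/2⌋ × 253 = 179 × 253 mm
H5: ⌊253/2⌋ × 179 = 126 × 179 mm
H6: ⌊179/2⌋ × 126 = 89 × 126 mm
H7: ⌊126/2⌋ × 89 = 63 × 89 mm

63 × 89 mm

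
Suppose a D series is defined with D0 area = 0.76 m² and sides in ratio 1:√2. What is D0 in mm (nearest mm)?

Let the short side be w mm. Then w · w√2 = 0.76 m² = 760,000 mm².
w² = 760,000/√2, so w ≈ 733.1 mm; long side = w√2 ≈ 1036.7 mm.

733 × 1037 mm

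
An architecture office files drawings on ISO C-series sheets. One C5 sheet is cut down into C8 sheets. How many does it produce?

8

Each ISO step halves the sheet: 1 × C5 → 2 × C6 → 4 × C7 → 8 × C8
From C5 to C8 is 3 halving steps: 2^3 = 8.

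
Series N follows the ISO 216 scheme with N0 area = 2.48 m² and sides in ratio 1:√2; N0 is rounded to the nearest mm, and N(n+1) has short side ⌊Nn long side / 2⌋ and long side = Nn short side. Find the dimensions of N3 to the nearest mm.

Let N0's short side be w mm. w · w√2 = 2.48 m² = 2,480,000 mm², so w ≈ 1324.2 mm and w√2 ≈ 1872.8 mm → N0 = 1324 × 1873 mm.
N1: ⌊1873/2⌋ × 1324 = 936 × 1324 mm
N2: ⌊1324/2⌋ × 936 = 662 × 936 mm
N3: ⌊936/2⌋ × 662 = 468 × 662 mm

468 × 662 mm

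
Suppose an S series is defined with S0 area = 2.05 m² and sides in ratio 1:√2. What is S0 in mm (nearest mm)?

Let the short side be w mm. Then w · w√2 = 2.05 m² = 2,050,000 mm².
w² = 2,050,000/√2, so w ≈ 1204.0 mm; long side = w√2 ≈ 1702.7 mm.

1204 × 1703 mm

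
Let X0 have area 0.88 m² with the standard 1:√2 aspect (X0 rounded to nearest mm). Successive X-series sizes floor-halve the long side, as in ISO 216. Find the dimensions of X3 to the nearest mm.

279 × 394 mm

Let X0's short side be w mm. w · w√2 = 0.88 m² = 880,000 mm², so w ≈ 788.8 mm and w√2 ≈ 1115.6 mm → X0 = 789 × 1116 mm.
X1: ⌊1116/2⌋ × 789 = 558 × 789 mm
X2: ⌊789/2⌋ × 558 = 394 × 558 mm
X3: ⌊558/2⌋ × 394 = 279 × 394 mm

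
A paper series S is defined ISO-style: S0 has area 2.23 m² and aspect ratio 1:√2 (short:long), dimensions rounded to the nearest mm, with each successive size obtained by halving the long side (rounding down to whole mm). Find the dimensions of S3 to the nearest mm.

444 × 628 mm

Let S0's short side be w mm. w · w√2 = 2.23 m² = 2,230,000 mm², so w ≈ 1255.7 mm and w√2 ≈ 1775.9 mm → S0 = 1256 × 1776 mm.
S1: ⌊1776/2⌋ × 1256 = 888 × 1256 mm
S2: ⌊1256/2⌋ × 888 = 628 × 888 mm
S3: ⌊888/2⌋ × 628 = 444 × 628 mm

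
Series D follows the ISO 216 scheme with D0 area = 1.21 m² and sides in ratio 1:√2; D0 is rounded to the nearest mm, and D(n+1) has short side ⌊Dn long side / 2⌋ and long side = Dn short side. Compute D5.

Let D0's short side be w mm. w · w√2 = 1.21 m² = 1,210,000 mm², so w ≈ 925.0 mm and w√2 ≈ 1308.1 mm → D0 = 925 × 1308 mm.
D1: ⌊1308/2⌋ × 925 = 654 × 925 mm
D2: ⌊925/2⌋ × 654 = 462 × 654 mm
D3: ⌊654/2⌋ × 462 = 327 × 462 mm
D4: ⌊462/2⌋ × 327 = 231 × 327 mm
D5: ⌊327/2⌋ × 231 = 163 × 231 mm

163 × 231 mm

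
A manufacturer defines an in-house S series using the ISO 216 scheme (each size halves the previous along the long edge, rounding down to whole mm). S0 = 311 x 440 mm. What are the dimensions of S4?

S1: ⌊440/2⌋ × 311 = 220 × 311 mm
S2: ⌊311/2⌋ × 220 = 155 × 220 mm
S3: ⌊220/2⌋ × 155 = 110 × 155 mm
S4: ⌊155/2⌋ × 110 = 77 × 110 mm

77 × 110 mm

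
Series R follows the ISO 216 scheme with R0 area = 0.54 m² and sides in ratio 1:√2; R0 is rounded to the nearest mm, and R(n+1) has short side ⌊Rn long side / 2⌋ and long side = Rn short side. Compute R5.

109 × 154 mm

Let R0's short side be w mm. w · w√2 = 0.54 m² = 540,000 mm², so w ≈ 617.9 mm and w√2 ≈ 873.9 mm → R0 = 618 × 874 mm.
R1: ⌊874/2⌋ × 618 = 437 × 618 mm
R2: ⌊618/2⌋ × 437 = 309 × 437 mm
R3: ⌊437/2⌋ × 309 = 218 × 309 mm
R4: ⌊309/2⌋ × 218 = 154 × 218 mm
R5: ⌊218/2⌋ × 154 = 109 × 154 mm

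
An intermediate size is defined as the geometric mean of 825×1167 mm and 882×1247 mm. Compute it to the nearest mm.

853 × 1206 mm

Short side: √(825 · 882) = √727650 ≈ 853.0 → 853 mm
Long side: √(1167 · 1247) = √1455249 ≈ 1206.3 → 1206 mm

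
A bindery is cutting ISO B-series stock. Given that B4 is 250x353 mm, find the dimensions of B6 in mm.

125 × 176 mm

B5: ⌊353/2⌋ × 250 = 176 × 250 mm
B6: ⌊250/2⌋ × 176 = 125 × 176 mm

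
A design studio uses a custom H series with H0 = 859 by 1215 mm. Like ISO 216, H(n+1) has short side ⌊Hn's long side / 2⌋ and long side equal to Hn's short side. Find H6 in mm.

107 × 151 mm

H1: ⌊1215/2⌋ × 859 = 607 × 859 mm
H2: ⌊859/2⌋ × 607 = 429 × 607 mm
H3: ⌊607/2⌋ × 429 = 303 × 429 mm
H4: ⌊429/2⌋ × 303 = 214 × 303 mm
H5: ⌊303/2⌋ × 214 = 151 × 214 mm
H6: ⌊214/2⌋ × 151 = 107 × 151 mm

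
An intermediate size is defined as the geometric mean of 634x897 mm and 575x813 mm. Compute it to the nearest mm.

604 × 854 mm

Short side: √(634 · 575) = √364550 ≈ 603.8 → 604 mm
Long side: √(897 · 813) = √729261 ≈ 854.0 → 854 mm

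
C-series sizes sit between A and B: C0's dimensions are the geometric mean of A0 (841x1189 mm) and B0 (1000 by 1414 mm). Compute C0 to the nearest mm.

Short: √(841 · 1000) = √841000 ≈ 917.1 mm.
Long: √(1189 · 1414) = √1681246 ≈ 1296.6 mm.

917 × 1297 mm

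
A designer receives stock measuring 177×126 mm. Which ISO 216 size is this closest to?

B6 (125 × 176 mm)

Aspect ratio 177/126 ≈ 1.405 — close to the ISO √2 ≈ 1.414.
In the B-series (B0 = 1000 × 1414 mm): B6 = 125 × 176 mm.
Off by 2 mm total — nearest standard size.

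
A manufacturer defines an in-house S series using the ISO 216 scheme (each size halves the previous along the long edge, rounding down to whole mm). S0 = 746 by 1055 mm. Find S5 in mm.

131 × 186 mm

S1: ⌊1055/2⌋ × 746 = 527 × 746 mm
S2: ⌊746/2⌋ × 527 = 373 × 527 mm
S3: ⌊527/2⌋ × 373 = 263 × 373 mm
S4: ⌊373/2⌋ × 263 = 186 × 263 mm
S5: ⌊263/2⌋ × 186 = 131 × 186 mm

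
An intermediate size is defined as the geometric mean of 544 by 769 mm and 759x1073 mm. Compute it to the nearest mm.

Short side: √(544 · 759) = √412896 ≈ 642.6 → 643 mm
Long side: √(769 · 1073) = √825137 ≈ 908.4 → 908 mm

643 × 908 mm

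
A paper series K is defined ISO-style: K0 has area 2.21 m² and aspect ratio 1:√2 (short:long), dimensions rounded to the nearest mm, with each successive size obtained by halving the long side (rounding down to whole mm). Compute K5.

Let K0's short side be w mm. w · w√2 = 2.21 m² = 2,210,000 mm², so w ≈ 1250.1 mm and w√2 ≈ 1767.9 mm → K0 = 1250 × 1768 mm.
K1: ⌊1768/2⌋ × 1250 = 884 × 1250 mm
K2: ⌊1250/2⌋ × 884 = 625 × 884 mm
K3: ⌊884/2⌋ × 625 = 442 × 625 mm
K4: ⌊625/2⌋ × 442 = 312 × 442 mm
K5: ⌊442/2⌋ × 312 = 221 × 312 mm

221 × 312 mm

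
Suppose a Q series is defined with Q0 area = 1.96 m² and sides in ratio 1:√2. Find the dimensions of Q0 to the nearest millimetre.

Let the short side be w mm. Then w · w√2 = 1.96 m² = 1,960,000 mm².
w² = 1,960,000/√2, so w ≈ 1177.3 mm; long side = w√2 ≈ 1664.9 mm.

1177 × 1665 mm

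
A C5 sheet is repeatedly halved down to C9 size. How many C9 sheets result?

16

Each ISO step halves the sheet: 1 × C5 → 2 × C6 → 4 × C7 → 8 × C8 → …
From C5 to C9 is 4 halving steps: 2^4 = 16.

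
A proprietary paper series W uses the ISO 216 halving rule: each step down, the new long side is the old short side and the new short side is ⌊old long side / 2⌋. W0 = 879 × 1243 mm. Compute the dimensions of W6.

W1: ⌊1243/2⌋ × 879 = 621 × 879 mm
W2: ⌊879/2⌋ × 621 = 439 × 621 mm
W3: ⌊621/2⌋ × 439 = 310 × 439 mm
W4: ⌊439/2⌋ × 310 = 219 × 310 mm
W5: ⌊310/2⌋ × 219 = 155 × 219 mm
W6: ⌊219/2⌋ × 155 = 109 × 155 mm

109 × 155 mm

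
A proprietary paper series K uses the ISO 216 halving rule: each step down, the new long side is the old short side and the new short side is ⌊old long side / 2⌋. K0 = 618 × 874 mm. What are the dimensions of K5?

109 × 154 mm

K1 = 437 × 618 mm (from K0 by 1 halving).
K2: ⌊618/2⌋ × 437 = 309 × 437 mm
K3: ⌊437/2⌋ × 309 = 218 × 309 mm
K4: ⌊309/2⌋ × 218 = 154 × 218 mm
K5: ⌊218/2⌋ × 154 = 109 × 154 mm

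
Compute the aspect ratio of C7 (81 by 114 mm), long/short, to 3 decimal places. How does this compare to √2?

1.407

114 / 81 = 1.407
ISO 216 targets √2 ≈ 1.414; the -0.007 deviation is from mm rounding.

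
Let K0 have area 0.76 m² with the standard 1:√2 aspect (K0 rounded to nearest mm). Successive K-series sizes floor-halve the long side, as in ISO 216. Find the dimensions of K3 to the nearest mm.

Let K0's short side be w mm. w · w√2 = 0.76 m² = 760,000 mm², so w ≈ 733.1 mm and w√2 ≈ 1036.7 mm → K0 = 733 × 1037 mm.
K1: ⌊1037/2⌋ × 733 = 518 × 733 mm
K2: ⌊733/2⌋ × 518 = 366 × 518 mm
K3: ⌊518/2⌋ × 366 = 259 × 366 mm

259 × 366 mm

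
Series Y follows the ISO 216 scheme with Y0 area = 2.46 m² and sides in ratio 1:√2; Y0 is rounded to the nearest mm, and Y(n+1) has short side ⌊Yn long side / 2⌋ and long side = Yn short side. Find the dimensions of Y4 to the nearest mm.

329 × 466 mm

Let Y0's short side be w mm. w · w√2 = 2.46 m² = 2,460,000 mm², so w ≈ 1318.9 mm and w√2 ≈ 1865.2 mm → Y0 = 1319 × 1865 mm.
Y1: ⌊1865/2⌋ × 1319 = 932 × 1319 mm
Y2: ⌊1319/2⌋ × 932 = 659 × 932 mm
Y3: ⌊932/2⌋ × 659 = 466 × 659 mm
Y4: ⌊659/2⌋ × 466 = 329 × 466 mm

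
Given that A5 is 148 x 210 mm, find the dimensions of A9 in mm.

A6: ⌊210/2⌋ × 148 = 105 × 148 mm
A7: ⌊148/2⌋ × 105 = 74 × 105 mm
A8: ⌊105/2⌋ × 74 = 52 × 74 mm
A9: ⌊74/2⌋ × 52 = 37 × 52 mm

37 × 52 mm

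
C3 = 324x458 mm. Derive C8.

57 × 81 mm

C4: ⌊458/2⌋ × 324 = 229 × 324 mm
C5: ⌊324/2⌋ × 229 = 162 × 229 mm
C6: ⌊229/2⌋ × 162 = 114 × 162 mm
C7: ⌊162/2⌋ × 114 = 81 × 114 mm
C8: ⌊114/2⌋ × 81 = 57 × 81 mm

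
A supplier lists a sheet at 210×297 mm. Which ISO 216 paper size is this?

A4 (210 × 297 mm)

Aspect ratio 297/210 ≈ 1.414 — close to the ISO √2 ≈ 1.414.
In the A-series (A0 area = 1 m²): A4 = 210 × 297 mm.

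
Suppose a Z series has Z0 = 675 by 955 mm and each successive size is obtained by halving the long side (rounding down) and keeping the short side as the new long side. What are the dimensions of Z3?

Z1 = 477 × 675 mm (from Z0 by 1 halving).
Z2: ⌊675/2⌋ × 477 = 337 × 477 mm
Z3: ⌊477/2⌋ × 337 = 238 × 337 mm

238 × 337 mm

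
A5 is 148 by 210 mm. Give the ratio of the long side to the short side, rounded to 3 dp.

1.419

210 / 148 = 1.419
ISO 216 targets √2 ≈ 1.414; the +0.005 deviation is from mm rounding.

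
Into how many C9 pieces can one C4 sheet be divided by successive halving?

Each ISO step halves the sheet: 1 × C4 → 2 × C5 → 4 × C6 → 8 × C7 → …
From C4 to C9 is 5 halving steps: 2^5 = 32.

32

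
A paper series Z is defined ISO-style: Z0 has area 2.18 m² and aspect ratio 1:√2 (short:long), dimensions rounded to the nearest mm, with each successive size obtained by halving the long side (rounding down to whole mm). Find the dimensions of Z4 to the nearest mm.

Let Z0's short side be w mm. w · w√2 = 2.18 m² = 2,180,000 mm², so w ≈ 1241.6 mm and w√2 ≈ 1755.8 mm → Z0 = 1242 × 1756 mm.
Z1: ⌊1756/2⌋ × 1242 = 878 × 1242 mm
Z2: ⌊1242/2⌋ × 878 = 621 × 878 mm
Z3: ⌊878/2⌋ × 621 = 439 × 621 mm
Z4: ⌊621/2⌋ × 439 = 310 × 439 mm

310 × 439 mm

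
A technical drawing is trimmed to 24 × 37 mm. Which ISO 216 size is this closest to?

Aspect ratio 37/24 ≈ 1.542 (ISO target is √2 ≈ 1.414).
In the A-series (A0 area = 1 m²): A10 = 26 × 37 mm.
Off by 2 mm total — nearest standard size.

A10 (26 × 37 mm)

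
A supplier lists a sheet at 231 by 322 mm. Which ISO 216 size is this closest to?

Aspect ratio 322/231 ≈ 1.394 (ISO target is √2 ≈ 1.414).
In the C-series (envelope sizes, between A and B): C4 = 229 × 324 mm.
Off by 4 mm total — nearest standard size.

C4 (229 × 324 mm)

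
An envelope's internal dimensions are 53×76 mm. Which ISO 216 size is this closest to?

Aspect ratio 76/53 ≈ 1.434 (ISO target is √2 ≈ 1.414).
In the A-series (A0 area = 1 m²): A8 = 52 × 74 mm.
Off by 3 mm total — nearest standard size.

A8 (52 × 74 mm)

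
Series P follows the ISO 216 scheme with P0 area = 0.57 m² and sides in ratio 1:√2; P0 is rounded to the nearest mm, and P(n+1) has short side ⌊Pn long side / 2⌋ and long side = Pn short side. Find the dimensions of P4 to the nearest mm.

158 × 224 mm

Let P0's short side be w mm. w · w√2 = 0.57 m² = 570,000 mm², so w ≈ 634.9 mm and w√2 ≈ 897.8 mm → P0 = 635 × 898 mm.
P1: ⌊898/2⌋ × 635 = 449 × 635 mm
P2: ⌊635/2⌋ × 449 = 317 × 449 mm
P3: ⌊449/2⌋ × 317 = 224 × 317 mm
P4: ⌊317/2⌋ × 224 = 158 × 224 mm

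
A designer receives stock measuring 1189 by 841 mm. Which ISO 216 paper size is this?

A0 (841 × 1189 mm)

Aspect ratio 1189/841 ≈ 1.414 — close to the ISO √2 ≈ 1.414.
In the A-series (A0 area = 1 m²): A0 = 841 × 1189 mm.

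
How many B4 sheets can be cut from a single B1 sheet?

8

B1 = 707 × 1000 mm; B4 = 250 × 353 mm.
Each halving step doubles the count; 3 steps from B1 to B4.
2^3 = 8.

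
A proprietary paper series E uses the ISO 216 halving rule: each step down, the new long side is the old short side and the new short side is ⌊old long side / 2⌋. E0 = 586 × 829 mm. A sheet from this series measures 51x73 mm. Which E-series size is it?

E7

E0: 586 × 829 mm
E1: 414 × 586 mm
E2: 293 × 414 mm
E3: 207 × 293 mm
E4: 146 × 207 mm
E5: 103 × 146 mm
E6: 73 × 103 mm
E7: 51 × 73 mm
E8: 36 × 51 mm
→ matches E7.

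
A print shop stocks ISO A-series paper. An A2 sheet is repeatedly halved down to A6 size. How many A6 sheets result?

A2 = 420 × 594 mm; A6 = 105 × 148 mm.
Each halving step doubles the count; 4 steps from A2 to A6.
2^4 = 16.

16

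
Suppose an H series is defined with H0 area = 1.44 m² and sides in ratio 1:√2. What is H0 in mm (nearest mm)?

1009 × 1427 mm

Let the short side be w mm. Then w · w√2 = 1.44 m² = 1,440,000 mm².
w² = 1,440,000/√2, so w ≈ 1009.1 mm; long side = w√2 ≈ 1427.0 mm.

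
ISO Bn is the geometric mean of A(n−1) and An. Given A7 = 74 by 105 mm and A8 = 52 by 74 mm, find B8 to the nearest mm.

Short side: √(74 · 52) = √3848 ≈ 62.0 → 62 mm
Long side: √(105 · 74) = √7770 ≈ 88.1 → 88 mm

62 × 88 mm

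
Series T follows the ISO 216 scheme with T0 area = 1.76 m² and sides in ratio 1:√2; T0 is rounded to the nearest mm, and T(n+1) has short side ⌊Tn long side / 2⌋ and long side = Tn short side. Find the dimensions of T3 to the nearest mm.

394 × 558 mm

Let T0's short side be w mm. w · w√2 = 1.76 m² = 1,760,000 mm², so w ≈ 1115.6 mm and w√2 ≈ 1577.7 mm → T0 = 1116 × 1578 mm.
T1: ⌊1578/2⌋ × 1116 = 789 × 1116 mm
T2: ⌊1116/2⌋ × 789 = 558 × 789 mm
T3: ⌊789/2⌋ × 558 = 394 × 558 mm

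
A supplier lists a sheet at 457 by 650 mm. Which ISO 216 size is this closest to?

C2 (458 × 648 mm)

Aspect ratio 650/457 ≈ 1.422 — close to the ISO √2 ≈ 1.414.
In the C-series (envelope sizes, between A and B): C2 = 458 × 648 mm.
Off by 3 mm total — nearest standard size.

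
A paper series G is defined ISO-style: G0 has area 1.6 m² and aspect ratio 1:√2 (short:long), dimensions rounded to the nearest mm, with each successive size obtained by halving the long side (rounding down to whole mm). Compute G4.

266 × 376 mm

Let G0's short side be w mm. w · w√2 = 1.6 m² = 1,600,000 mm², so w ≈ 1063.7 mm and w√2 ≈ 1504.2 mm → G0 = 1064 × 1504 mm.
G1: ⌊1504/2⌋ × 1064 = 752 × 1064 mm
G2: ⌊1064/2⌋ × 752 = 532 × 752 mm
G3: ⌊752/2⌋ × 532 = 376 × 532 mm
G4: ⌊532/2⌋ × 376 = 266 × 376 mm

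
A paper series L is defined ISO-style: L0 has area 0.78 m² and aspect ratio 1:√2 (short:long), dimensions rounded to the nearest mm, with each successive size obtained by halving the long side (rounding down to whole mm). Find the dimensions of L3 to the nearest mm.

262 × 371 mm

Let L0's short side be w mm. w · w√2 = 0.78 m² = 780,000 mm², so w ≈ 742.7 mm and w√2 ≈ 1050.3 mm → L0 = 743 × 1050 mm.
L1: ⌊1050/2⌋ × 743 = 525 × 743 mm
L2: ⌊743/2⌋ × 525 = 371 × 525 mm
L3: ⌊525/2⌋ × 371 = 262 × 371 mm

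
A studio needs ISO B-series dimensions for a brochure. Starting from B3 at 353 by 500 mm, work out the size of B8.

62 × 88 mm

B4: ⌊500/2⌋ × 353 = 250 × 353 mm
B5: ⌊353/2⌋ × 250 = 176 × 250 mm
B6: ⌊250/2⌋ × 176 = 125 × 176 mm
B7: ⌊176/2⌋ × 125 = 88 × 125 mm
B8: ⌊125/2⌋ × 88 = 62 × 88 mm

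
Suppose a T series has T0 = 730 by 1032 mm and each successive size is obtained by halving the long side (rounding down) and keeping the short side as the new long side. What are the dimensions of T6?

91 × 129 mm

T1 = 516 × 730 mm (from T0 by 1 halving).
T2: ⌊730/2⌋ × 516 = 365 × 516 mm
T3: ⌊516/2⌋ × 365 = 258 × 365 mm
T4: ⌊365/2⌋ × 258 = 182 × 258 mm
T5: ⌊258/2⌋ × 182 = 129 × 182 mm
T6: ⌊182/2⌋ × 129 = 91 × 129 mm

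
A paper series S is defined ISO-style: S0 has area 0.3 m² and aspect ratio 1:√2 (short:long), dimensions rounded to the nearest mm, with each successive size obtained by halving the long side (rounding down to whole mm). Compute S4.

Let S0's short side be w mm. w · w√2 = 0.3 m² = 300,000 mm², so w ≈ 460.6 mm and w√2 ≈ 651.4 mm → S0 = 461 × 651 mm.
S1: ⌊651/2⌋ × 461 = 325 × 461 mm
S2: ⌊461/2⌋ × 325 = 230 × 325 mm
S3: ⌊325/2⌋ × 230 = 162 × 230 mm
S4: ⌊230/2⌋ × 162 = 115 × 162 mm

115 × 162 mm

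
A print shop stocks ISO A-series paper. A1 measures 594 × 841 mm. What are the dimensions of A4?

A2: ⌊841/2⌋ × 594 = 420 × 594 mm
A3: ⌊594/2⌋ × 420 = 297 × 420 mm
A4: ⌊420/2⌋ × 297 = 210 × 297 mm

210 × 297 mm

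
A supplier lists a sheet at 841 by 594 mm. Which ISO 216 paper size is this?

A1 (594 × 841 mm)

Aspect ratio 841/594 ≈ 1.416 — close to the ISO √2 ≈ 1.414.
In the A-series (A0 area = 1 m²): A1 = 594 × 841 mm.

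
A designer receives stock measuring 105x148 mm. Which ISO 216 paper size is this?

A6 (105 × 148 mm)

Aspect ratio 148/105 ≈ 1.410 — close to the ISO √2 ≈ 1.414.
In the A-series (A0 area = 1 m²): A6 = 105 × 148 mm.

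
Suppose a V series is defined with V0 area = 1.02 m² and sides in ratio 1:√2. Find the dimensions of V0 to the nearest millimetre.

Let the short side be w mm. Then w · w√2 = 1.02 m² = 1,020,000 mm².
w² = 1,020,000/√2, so w ≈ 849.3 mm; long side = w√2 ≈ 1201.0 mm.

849 × 1201 mm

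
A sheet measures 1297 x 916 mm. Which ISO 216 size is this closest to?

Aspect ratio 1297/916 ≈ 1.416 — close to the ISO √2 ≈ 1.414.
In the C-series (envelope sizes, between A and B): C0 = 917 × 1297 mm.
Off by 1 mm total — nearest standard size.

C0 (917 × 1297 mm)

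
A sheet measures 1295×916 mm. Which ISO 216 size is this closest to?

Aspect ratio 1295/916 ≈ 1.414 — close to the ISO √2 ≈ 1.414.
In the C-series (envelope sizes, between A and B): C0 = 917 × 1297 mm.
Off by 3 mm total — nearest standard size.

C0 (917 × 1297 mm)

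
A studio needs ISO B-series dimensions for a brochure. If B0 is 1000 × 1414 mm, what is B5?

176 × 250 mm

B1: ⌊1414/2⌋ × 1000 = 707 × 1000 mm
B2: ⌊1000/2⌋ × 707 = 500 × 707 mm
B3: ⌊707/2⌋ × 500 = 353 × 500 mm
B4: ⌊500/2⌋ × 353 = 250 × 353 mm
B5: ⌊353/2⌋ × 250 = 176 × 250 mm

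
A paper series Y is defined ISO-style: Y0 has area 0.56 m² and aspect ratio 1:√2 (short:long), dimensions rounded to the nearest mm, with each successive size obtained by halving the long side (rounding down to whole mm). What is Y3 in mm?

Let Y0's short side be w mm. w · w√2 = 0.56 m² = 560,000 mm², so w ≈ 629.3 mm and w√2 ≈ 889.9 mm → Y0 = 629 × 890 mm.
Y1: ⌊890/2⌋ × 629 = 445 × 629 mm
Y2: ⌊629/2⌋ × 445 = 314 × 445 mm
Y3: ⌊445/2⌋ × 314 = 222 × 314 mm

222 × 314 mm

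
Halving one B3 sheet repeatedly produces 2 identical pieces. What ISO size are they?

B4

2 = 2^1, so 1 halving step.
B3 → B4 → … → B4 after 1 step.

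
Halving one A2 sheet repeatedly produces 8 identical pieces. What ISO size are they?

8 = 2^3, so 3 halving steps.
A2 → A3 → … → A5 after 3 steps.

A5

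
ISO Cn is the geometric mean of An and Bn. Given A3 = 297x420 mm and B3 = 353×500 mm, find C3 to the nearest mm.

Short side: √(297 · 353) = √104841 ≈ 323.8 → 324 mm
Long side: √(420 · 500) = √210000 ≈ 458.3 → 458 mm

324 × 458 mm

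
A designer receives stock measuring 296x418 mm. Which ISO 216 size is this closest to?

A3 (297 × 420 mm)

Aspect ratio 418/296 ≈ 1.412 — close to the ISO √2 ≈ 1.414.
In the A-series (A0 area = 1 m²): A3 = 297 × 420 mm.
Off by 3 mm total — nearest standard size.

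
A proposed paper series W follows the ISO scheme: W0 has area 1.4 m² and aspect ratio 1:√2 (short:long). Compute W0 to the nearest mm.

Let the short side be w mm. Then w · w√2 = 1.4 m² = 1,400,000 mm².
w² = 1,400,000/√2, so w ≈ 995.0 mm; long side = w√2 ≈ 1407.1 mm.

995 × 1407 mm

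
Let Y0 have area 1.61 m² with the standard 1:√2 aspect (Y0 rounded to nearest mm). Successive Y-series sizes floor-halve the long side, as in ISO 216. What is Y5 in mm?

Let Y0's short side be w mm. w · w√2 = 1.61 m² = 1,610,000 mm², so w ≈ 1067.0 mm and w√2 ≈ 1508.9 mm → Y0 = 1067 × 1509 mm.
Y1: ⌊1509/2⌋ × 1067 = 754 × 1067 mm
Y2: ⌊1067/2⌋ × 754 = 533 × 754 mm
Y3: ⌊754/2⌋ × 533 = 377 × 533 mm
Y4: ⌊533/2⌋ × 377 = 266 × 377 mm
Y5: ⌊377/2⌋ × 266 = 188 × 266 mm

188 × 266 mm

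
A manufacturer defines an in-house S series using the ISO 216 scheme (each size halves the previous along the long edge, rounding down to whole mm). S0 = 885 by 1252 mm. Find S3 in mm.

S1: ⌊1252/2⌋ × 885 = 626 × 885 mm
S2: ⌊885/2⌋ × 626 = 442 × 626 mm
S3: ⌊626/2⌋ × 442 = 313 × 442 mm

313 × 442 mm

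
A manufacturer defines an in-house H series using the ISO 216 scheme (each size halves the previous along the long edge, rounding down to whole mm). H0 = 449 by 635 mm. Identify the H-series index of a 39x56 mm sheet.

H0: 449 × 635 mm
H1: 317 × 449 mm
H2: 224 × 317 mm
H3: 158 × 224 mm
H4: 112 × 158 mm
H5: 79 × 112 mm
H6: 56 × 79 mm
H7: 39 × 56 mm
H8: 28 × 39 mm
→ matches H7.

H7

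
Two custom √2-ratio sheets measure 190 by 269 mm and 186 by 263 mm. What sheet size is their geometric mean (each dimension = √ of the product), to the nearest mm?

Short side: √(190 · 186) = √35340 ≈ 188.0 → 188 mm
Long side: √(269 · 263) = √70747 ≈ 266.0 → 266 mm

188 × 266 mm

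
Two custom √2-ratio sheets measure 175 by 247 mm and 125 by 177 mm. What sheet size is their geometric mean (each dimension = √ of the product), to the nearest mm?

148 × 209 mm

Short side: √(175 · 125) = √21875 ≈ 147.9 → 148 mm
Long side: √(247 · 177) = √43719 ≈ 209.1 → 209 mm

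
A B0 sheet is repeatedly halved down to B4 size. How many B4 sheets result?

16

Each ISO step halves the sheet: 1 × B0 → 2 × B1 → 4 × B2 → 8 × B3 → …
From B0 to B4 is 4 halving steps: 2^4 = 16.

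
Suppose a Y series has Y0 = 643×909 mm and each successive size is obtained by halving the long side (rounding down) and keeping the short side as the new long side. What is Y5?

113 × 160 mm

Y1: ⌊909/2⌋ × 643 = 454 × 643 mm
Y2: ⌊643/2⌋ × 454 = 321 × 454 mm
Y3: ⌊454/2⌋ × 321 = 227 × 321 mm
Y4: ⌊321/2⌋ × 227 = 160 × 227 mm
Y5: ⌊227/2⌋ × 160 = 113 × 160 mm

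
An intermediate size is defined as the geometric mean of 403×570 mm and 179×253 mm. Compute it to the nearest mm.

269 × 380 mm

Short side: √(403 · 179) = √72137 ≈ 268.6 → 269 mm
Long side: √(570 · 253) = √144210 ≈ 379.7 → 380 mm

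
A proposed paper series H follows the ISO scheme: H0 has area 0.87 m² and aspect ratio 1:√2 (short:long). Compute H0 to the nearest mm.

784 × 1109 mm

Let the short side be w mm. Then w · w√2 = 0.87 m² = 870,000 mm².
w² = 870,000/√2, so w ≈ 784.3 mm; long side = w√2 ≈ 1109.2 mm.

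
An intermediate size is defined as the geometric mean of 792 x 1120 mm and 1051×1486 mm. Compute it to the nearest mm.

912 × 1290 mm

Short side: √(792 · 1051) = √832392 ≈ 912.4 → 912 mm
Long side: √(1120 · 1486) = √1664320 ≈ 1290.1 → 1290 mm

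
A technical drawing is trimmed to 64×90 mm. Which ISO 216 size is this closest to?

Aspect ratio 90/64 ≈ 1.406 — close to the ISO √2 ≈ 1.414.
In the B-series (B0 = 1000 × 1414 mm): B8 = 62 × 88 mm.
Off by 4 mm total — nearest standard size.

B8 (62 × 88 mm)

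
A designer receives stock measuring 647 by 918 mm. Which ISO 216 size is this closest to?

Aspect ratio 918/647 ≈ 1.419 — close to the ISO √2 ≈ 1.414.
In the C-series (envelope sizes, between A and B): C1 = 648 × 917 mm.
Off by 2 mm total — nearest standard size.

C1 (648 × 917 mm)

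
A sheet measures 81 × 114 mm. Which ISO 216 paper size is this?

Aspect ratio 114/81 ≈ 1.407 — close to the ISO √2 ≈ 1.414.
In the C-series (envelope sizes, between A and B): C7 = 81 × 114 mm.

C7 (81 × 114 mm)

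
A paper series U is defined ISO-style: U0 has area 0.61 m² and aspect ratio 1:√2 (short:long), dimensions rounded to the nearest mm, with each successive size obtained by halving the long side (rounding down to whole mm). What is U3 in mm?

Let U0's short side be w mm. w · w√2 = 0.61 m² = 610,000 mm², so w ≈ 656.8 mm and w√2 ≈ 928.8 mm → U0 = 657 × 929 mm.
U1: ⌊929/2⌋ × 657 = 464 × 657 mm
U2: ⌊657/2⌋ × 464 = 328 × 464 mm
U3: ⌊464/2⌋ × 328 = 232 × 328 mm

232 × 328 mm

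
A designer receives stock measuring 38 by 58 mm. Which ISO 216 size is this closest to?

C9 (40 × 57 mm)

Aspect ratio 58/38 ≈ 1.526 (ISO target is √2 ≈ 1.414).
In the C-series (envelope sizes, between A and B): C9 = 40 × 57 mm.
Off by 3 mm total — nearest standard size.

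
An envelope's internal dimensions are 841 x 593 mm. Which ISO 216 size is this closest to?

Aspect ratio 841/593 ≈ 1.418 — close to the ISO √2 ≈ 1.414.
In the A-series (A0 area = 1 m²): A1 = 594 × 841 mm.
Off by 1 mm total — nearest standard size.

A1 (594 × 841 mm)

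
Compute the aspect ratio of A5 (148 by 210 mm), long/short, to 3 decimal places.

1.419

210 / 148 = 1.419
ISO 216 targets √2 ≈ 1.414; the +0.005 deviation is from mm rounding.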